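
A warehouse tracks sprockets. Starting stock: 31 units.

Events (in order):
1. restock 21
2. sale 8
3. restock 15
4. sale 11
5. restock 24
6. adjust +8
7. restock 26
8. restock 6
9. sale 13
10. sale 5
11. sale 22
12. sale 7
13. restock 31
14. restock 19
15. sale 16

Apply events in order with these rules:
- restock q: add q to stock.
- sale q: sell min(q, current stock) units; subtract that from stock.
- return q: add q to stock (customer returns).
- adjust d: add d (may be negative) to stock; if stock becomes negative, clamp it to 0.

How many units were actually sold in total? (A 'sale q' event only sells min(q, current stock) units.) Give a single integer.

Processing events:
Start: stock = 31
  Event 1 (restock 21): 31 + 21 = 52
  Event 2 (sale 8): sell min(8,52)=8. stock: 52 - 8 = 44. total_sold = 8
  Event 3 (restock 15): 44 + 15 = 59
  Event 4 (sale 11): sell min(11,59)=11. stock: 59 - 11 = 48. total_sold = 19
  Event 5 (restock 24): 48 + 24 = 72
  Event 6 (adjust +8): 72 + 8 = 80
  Event 7 (restock 26): 80 + 26 = 106
  Event 8 (restock 6): 106 + 6 = 112
  Event 9 (sale 13): sell min(13,112)=13. stock: 112 - 13 = 99. total_sold = 32
  Event 10 (sale 5): sell min(5,99)=5. stock: 99 - 5 = 94. total_sold = 37
  Event 11 (sale 22): sell min(22,94)=22. stock: 94 - 22 = 72. total_sold = 59
  Event 12 (sale 7): sell min(7,72)=7. stock: 72 - 7 = 65. total_sold = 66
  Event 13 (restock 31): 65 + 31 = 96
  Event 14 (restock 19): 96 + 19 = 115
  Event 15 (sale 16): sell min(16,115)=16. stock: 115 - 16 = 99. total_sold = 82
Final: stock = 99, total_sold = 82

Answer: 82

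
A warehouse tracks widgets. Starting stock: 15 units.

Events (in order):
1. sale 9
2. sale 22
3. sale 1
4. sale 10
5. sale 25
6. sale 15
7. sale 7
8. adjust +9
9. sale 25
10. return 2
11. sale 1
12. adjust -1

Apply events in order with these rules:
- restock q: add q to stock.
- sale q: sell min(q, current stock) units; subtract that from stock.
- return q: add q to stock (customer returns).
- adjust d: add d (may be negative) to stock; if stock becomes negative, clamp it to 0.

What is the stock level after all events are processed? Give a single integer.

Answer: 0

Derivation:
Processing events:
Start: stock = 15
  Event 1 (sale 9): sell min(9,15)=9. stock: 15 - 9 = 6. total_sold = 9
  Event 2 (sale 22): sell min(22,6)=6. stock: 6 - 6 = 0. total_sold = 15
  Event 3 (sale 1): sell min(1,0)=0. stock: 0 - 0 = 0. total_sold = 15
  Event 4 (sale 10): sell min(10,0)=0. stock: 0 - 0 = 0. total_sold = 15
  Event 5 (sale 25): sell min(25,0)=0. stock: 0 - 0 = 0. total_sold = 15
  Event 6 (sale 15): sell min(15,0)=0. stock: 0 - 0 = 0. total_sold = 15
  Event 7 (sale 7): sell min(7,0)=0. stock: 0 - 0 = 0. total_sold = 15
  Event 8 (adjust +9): 0 + 9 = 9
  Event 9 (sale 25): sell min(25,9)=9. stock: 9 - 9 = 0. total_sold = 24
  Event 10 (return 2): 0 + 2 = 2
  Event 11 (sale 1): sell min(1,2)=1. stock: 2 - 1 = 1. total_sold = 25
  Event 12 (adjust -1): 1 + -1 = 0
Final: stock = 0, total_sold = 25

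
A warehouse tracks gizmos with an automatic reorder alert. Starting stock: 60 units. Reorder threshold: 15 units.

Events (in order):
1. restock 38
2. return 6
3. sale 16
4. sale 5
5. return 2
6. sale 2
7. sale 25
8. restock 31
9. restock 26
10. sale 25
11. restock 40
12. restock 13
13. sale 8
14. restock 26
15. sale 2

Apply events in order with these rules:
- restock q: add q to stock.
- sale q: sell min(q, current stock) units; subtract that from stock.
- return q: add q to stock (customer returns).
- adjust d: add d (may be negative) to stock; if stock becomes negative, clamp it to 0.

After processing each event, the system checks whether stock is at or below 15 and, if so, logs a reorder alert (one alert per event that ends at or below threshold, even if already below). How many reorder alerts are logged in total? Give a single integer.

Processing events:
Start: stock = 60
  Event 1 (restock 38): 60 + 38 = 98
  Event 2 (return 6): 98 + 6 = 104
  Event 3 (sale 16): sell min(16,104)=16. stock: 104 - 16 = 88. total_sold = 16
  Event 4 (sale 5): sell min(5,88)=5. stock: 88 - 5 = 83. total_sold = 21
  Event 5 (return 2): 83 + 2 = 85
  Event 6 (sale 2): sell min(2,85)=2. stock: 85 - 2 = 83. total_sold = 23
  Event 7 (sale 25): sell min(25,83)=25. stock: 83 - 25 = 58. total_sold = 48
  Event 8 (restock 31): 58 + 31 = 89
  Event 9 (restock 26): 89 + 26 = 115
  Event 10 (sale 25): sell min(25,115)=25. stock: 115 - 25 = 90. total_sold = 73
  Event 11 (restock 40): 90 + 40 = 130
  Event 12 (restock 13): 130 + 13 = 143
  Event 13 (sale 8): sell min(8,143)=8. stock: 143 - 8 = 135. total_sold = 81
  Event 14 (restock 26): 135 + 26 = 161
  Event 15 (sale 2): sell min(2,161)=2. stock: 161 - 2 = 159. total_sold = 83
Final: stock = 159, total_sold = 83

Checking against threshold 15:
  After event 1: stock=98 > 15
  After event 2: stock=104 > 15
  After event 3: stock=88 > 15
  After event 4: stock=83 > 15
  After event 5: stock=85 > 15
  After event 6: stock=83 > 15
  After event 7: stock=58 > 15
  After event 8: stock=89 > 15
  After event 9: stock=115 > 15
  After event 10: stock=90 > 15
  After event 11: stock=130 > 15
  After event 12: stock=143 > 15
  After event 13: stock=135 > 15
  After event 14: stock=161 > 15
  After event 15: stock=159 > 15
Alert events: []. Count = 0

Answer: 0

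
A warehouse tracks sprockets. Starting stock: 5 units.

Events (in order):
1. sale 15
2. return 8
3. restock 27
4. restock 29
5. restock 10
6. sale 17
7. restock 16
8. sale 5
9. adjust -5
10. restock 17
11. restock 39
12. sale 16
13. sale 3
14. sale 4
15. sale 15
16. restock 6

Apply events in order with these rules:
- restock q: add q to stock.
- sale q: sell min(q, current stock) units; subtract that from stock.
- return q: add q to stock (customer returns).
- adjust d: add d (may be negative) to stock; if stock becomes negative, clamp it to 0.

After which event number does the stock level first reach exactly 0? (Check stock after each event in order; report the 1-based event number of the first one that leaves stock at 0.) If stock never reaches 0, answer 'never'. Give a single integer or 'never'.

Answer: 1

Derivation:
Processing events:
Start: stock = 5
  Event 1 (sale 15): sell min(15,5)=5. stock: 5 - 5 = 0. total_sold = 5
  Event 2 (return 8): 0 + 8 = 8
  Event 3 (restock 27): 8 + 27 = 35
  Event 4 (restock 29): 35 + 29 = 64
  Event 5 (restock 10): 64 + 10 = 74
  Event 6 (sale 17): sell min(17,74)=17. stock: 74 - 17 = 57. total_sold = 22
  Event 7 (restock 16): 57 + 16 = 73
  Event 8 (sale 5): sell min(5,73)=5. stock: 73 - 5 = 68. total_sold = 27
  Event 9 (adjust -5): 68 + -5 = 63
  Event 10 (restock 17): 63 + 17 = 80
  Event 11 (restock 39): 80 + 39 = 119
  Event 12 (sale 16): sell min(16,119)=16. stock: 119 - 16 = 103. total_sold = 43
  Event 13 (sale 3): sell min(3,103)=3. stock: 103 - 3 = 100. total_sold = 46
  Event 14 (sale 4): sell min(4,100)=4. stock: 100 - 4 = 96. total_sold = 50
  Event 15 (sale 15): sell min(15,96)=15. stock: 96 - 15 = 81. total_sold = 65
  Event 16 (restock 6): 81 + 6 = 87
Final: stock = 87, total_sold = 65

First zero at event 1.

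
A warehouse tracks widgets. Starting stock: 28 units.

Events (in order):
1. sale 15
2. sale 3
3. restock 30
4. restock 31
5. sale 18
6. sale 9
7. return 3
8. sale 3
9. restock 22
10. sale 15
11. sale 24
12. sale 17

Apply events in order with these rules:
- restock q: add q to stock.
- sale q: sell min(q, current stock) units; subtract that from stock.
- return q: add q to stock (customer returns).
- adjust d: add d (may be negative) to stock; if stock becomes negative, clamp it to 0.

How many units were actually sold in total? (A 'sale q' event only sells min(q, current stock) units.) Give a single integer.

Answer: 104

Derivation:
Processing events:
Start: stock = 28
  Event 1 (sale 15): sell min(15,28)=15. stock: 28 - 15 = 13. total_sold = 15
  Event 2 (sale 3): sell min(3,13)=3. stock: 13 - 3 = 10. total_sold = 18
  Event 3 (restock 30): 10 + 30 = 40
  Event 4 (restock 31): 40 + 31 = 71
  Event 5 (sale 18): sell min(18,71)=18. stock: 71 - 18 = 53. total_sold = 36
  Event 6 (sale 9): sell min(9,53)=9. stock: 53 - 9 = 44. total_sold = 45
  Event 7 (return 3): 44 + 3 = 47
  Event 8 (sale 3): sell min(3,47)=3. stock: 47 - 3 = 44. total_sold = 48
  Event 9 (restock 22): 44 + 22 = 66
  Event 10 (sale 15): sell min(15,66)=15. stock: 66 - 15 = 51. total_sold = 63
  Event 11 (sale 24): sell min(24,51)=24. stock: 51 - 24 = 27. total_sold = 87
  Event 12 (sale 17): sell min(17,27)=17. stock: 27 - 17 = 10. total_sold = 104
Final: stock = 10, total_sold = 104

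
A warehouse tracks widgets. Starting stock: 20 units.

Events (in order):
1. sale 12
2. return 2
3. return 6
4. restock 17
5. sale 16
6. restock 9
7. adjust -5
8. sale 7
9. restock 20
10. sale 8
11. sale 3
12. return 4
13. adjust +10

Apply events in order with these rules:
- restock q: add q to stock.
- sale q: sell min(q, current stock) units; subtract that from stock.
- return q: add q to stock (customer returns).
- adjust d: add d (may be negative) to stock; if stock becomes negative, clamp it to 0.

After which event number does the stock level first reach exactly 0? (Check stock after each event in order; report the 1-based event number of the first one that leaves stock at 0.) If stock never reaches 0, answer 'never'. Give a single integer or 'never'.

Processing events:
Start: stock = 20
  Event 1 (sale 12): sell min(12,20)=12. stock: 20 - 12 = 8. total_sold = 12
  Event 2 (return 2): 8 + 2 = 10
  Event 3 (return 6): 10 + 6 = 16
  Event 4 (restock 17): 16 + 17 = 33
  Event 5 (sale 16): sell min(16,33)=16. stock: 33 - 16 = 17. total_sold = 28
  Event 6 (restock 9): 17 + 9 = 26
  Event 7 (adjust -5): 26 + -5 = 21
  Event 8 (sale 7): sell min(7,21)=7. stock: 21 - 7 = 14. total_sold = 35
  Event 9 (restock 20): 14 + 20 = 34
  Event 10 (sale 8): sell min(8,34)=8. stock: 34 - 8 = 26. total_sold = 43
  Event 11 (sale 3): sell min(3,26)=3. stock: 26 - 3 = 23. total_sold = 46
  Event 12 (return 4): 23 + 4 = 27
  Event 13 (adjust +10): 27 + 10 = 37
Final: stock = 37, total_sold = 46

Stock never reaches 0.

Answer: never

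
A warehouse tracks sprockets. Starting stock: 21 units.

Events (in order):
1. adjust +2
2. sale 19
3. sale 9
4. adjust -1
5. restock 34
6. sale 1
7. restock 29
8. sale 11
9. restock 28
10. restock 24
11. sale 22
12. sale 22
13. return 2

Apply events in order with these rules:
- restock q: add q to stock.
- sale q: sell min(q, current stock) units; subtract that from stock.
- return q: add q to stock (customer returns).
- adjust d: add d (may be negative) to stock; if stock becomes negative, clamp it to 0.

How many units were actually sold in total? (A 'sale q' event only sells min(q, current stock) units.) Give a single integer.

Processing events:
Start: stock = 21
  Event 1 (adjust +2): 21 + 2 = 23
  Event 2 (sale 19): sell min(19,23)=19. stock: 23 - 19 = 4. total_sold = 19
  Event 3 (sale 9): sell min(9,4)=4. stock: 4 - 4 = 0. total_sold = 23
  Event 4 (adjust -1): 0 + -1 = 0 (clamped to 0)
  Event 5 (restock 34): 0 + 34 = 34
  Event 6 (sale 1): sell min(1,34)=1. stock: 34 - 1 = 33. total_sold = 24
  Event 7 (restock 29): 33 + 29 = 62
  Event 8 (sale 11): sell min(11,62)=11. stock: 62 - 11 = 51. total_sold = 35
  Event 9 (restock 28): 51 + 28 = 79
  Event 10 (restock 24): 79 + 24 = 103
  Event 11 (sale 22): sell min(22,103)=22. stock: 103 - 22 = 81. total_sold = 57
  Event 12 (sale 22): sell min(22,81)=22. stock: 81 - 22 = 59. total_sold = 79
  Event 13 (return 2): 59 + 2 = 61
Final: stock = 61, total_sold = 79

Answer: 79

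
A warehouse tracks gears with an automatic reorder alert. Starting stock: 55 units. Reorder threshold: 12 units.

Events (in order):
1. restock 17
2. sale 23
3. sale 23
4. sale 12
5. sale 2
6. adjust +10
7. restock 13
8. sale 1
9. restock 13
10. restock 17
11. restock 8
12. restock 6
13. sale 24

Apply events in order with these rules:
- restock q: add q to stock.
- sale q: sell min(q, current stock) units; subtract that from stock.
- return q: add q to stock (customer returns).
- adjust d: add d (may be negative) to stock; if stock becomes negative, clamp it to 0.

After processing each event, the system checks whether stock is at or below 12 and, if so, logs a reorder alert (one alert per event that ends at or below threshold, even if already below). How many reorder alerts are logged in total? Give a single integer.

Answer: 1

Derivation:
Processing events:
Start: stock = 55
  Event 1 (restock 17): 55 + 17 = 72
  Event 2 (sale 23): sell min(23,72)=23. stock: 72 - 23 = 49. total_sold = 23
  Event 3 (sale 23): sell min(23,49)=23. stock: 49 - 23 = 26. total_sold = 46
  Event 4 (sale 12): sell min(12,26)=12. stock: 26 - 12 = 14. total_sold = 58
  Event 5 (sale 2): sell min(2,14)=2. stock: 14 - 2 = 12. total_sold = 60
  Event 6 (adjust +10): 12 + 10 = 22
  Event 7 (restock 13): 22 + 13 = 35
  Event 8 (sale 1): sell min(1,35)=1. stock: 35 - 1 = 34. total_sold = 61
  Event 9 (restock 13): 34 + 13 = 47
  Event 10 (restock 17): 47 + 17 = 64
  Event 11 (restock 8): 64 + 8 = 72
  Event 12 (restock 6): 72 + 6 = 78
  Event 13 (sale 24): sell min(24,78)=24. stock: 78 - 24 = 54. total_sold = 85
Final: stock = 54, total_sold = 85

Checking against threshold 12:
  After event 1: stock=72 > 12
  After event 2: stock=49 > 12
  After event 3: stock=26 > 12
  After event 4: stock=14 > 12
  After event 5: stock=12 <= 12 -> ALERT
  After event 6: stock=22 > 12
  After event 7: stock=35 > 12
  After event 8: stock=34 > 12
  After event 9: stock=47 > 12
  After event 10: stock=64 > 12
  After event 11: stock=72 > 12
  After event 12: stock=78 > 12
  After event 13: stock=54 > 12
Alert events: [5]. Count = 1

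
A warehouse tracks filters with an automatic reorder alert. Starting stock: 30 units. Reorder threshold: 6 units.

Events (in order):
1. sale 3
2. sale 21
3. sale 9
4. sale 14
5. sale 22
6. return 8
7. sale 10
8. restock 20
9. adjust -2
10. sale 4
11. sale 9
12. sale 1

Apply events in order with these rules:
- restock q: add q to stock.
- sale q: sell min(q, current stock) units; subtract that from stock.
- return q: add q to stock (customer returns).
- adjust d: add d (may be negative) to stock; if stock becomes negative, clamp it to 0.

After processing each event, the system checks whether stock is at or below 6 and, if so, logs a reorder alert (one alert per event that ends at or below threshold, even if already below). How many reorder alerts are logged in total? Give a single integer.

Answer: 7

Derivation:
Processing events:
Start: stock = 30
  Event 1 (sale 3): sell min(3,30)=3. stock: 30 - 3 = 27. total_sold = 3
  Event 2 (sale 21): sell min(21,27)=21. stock: 27 - 21 = 6. total_sold = 24
  Event 3 (sale 9): sell min(9,6)=6. stock: 6 - 6 = 0. total_sold = 30
  Event 4 (sale 14): sell min(14,0)=0. stock: 0 - 0 = 0. total_sold = 30
  Event 5 (sale 22): sell min(22,0)=0. stock: 0 - 0 = 0. total_sold = 30
  Event 6 (return 8): 0 + 8 = 8
  Event 7 (sale 10): sell min(10,8)=8. stock: 8 - 8 = 0. total_sold = 38
  Event 8 (restock 20): 0 + 20 = 20
  Event 9 (adjust -2): 20 + -2 = 18
  Event 10 (sale 4): sell min(4,18)=4. stock: 18 - 4 = 14. total_sold = 42
  Event 11 (sale 9): sell min(9,14)=9. stock: 14 - 9 = 5. total_sold = 51
  Event 12 (sale 1): sell min(1,5)=1. stock: 5 - 1 = 4. total_sold = 52
Final: stock = 4, total_sold = 52

Checking against threshold 6:
  After event 1: stock=27 > 6
  After event 2: stock=6 <= 6 -> ALERT
  After event 3: stock=0 <= 6 -> ALERT
  After event 4: stock=0 <= 6 -> ALERT
  After event 5: stock=0 <= 6 -> ALERT
  After event 6: stock=8 > 6
  After event 7: stock=0 <= 6 -> ALERT
  After event 8: stock=20 > 6
  After event 9: stock=18 > 6
  After event 10: stock=14 > 6
  After event 11: stock=5 <= 6 -> ALERT
  After event 12: stock=4 <= 6 -> ALERT
Alert events: [2, 3, 4, 5, 7, 11, 12]. Count = 7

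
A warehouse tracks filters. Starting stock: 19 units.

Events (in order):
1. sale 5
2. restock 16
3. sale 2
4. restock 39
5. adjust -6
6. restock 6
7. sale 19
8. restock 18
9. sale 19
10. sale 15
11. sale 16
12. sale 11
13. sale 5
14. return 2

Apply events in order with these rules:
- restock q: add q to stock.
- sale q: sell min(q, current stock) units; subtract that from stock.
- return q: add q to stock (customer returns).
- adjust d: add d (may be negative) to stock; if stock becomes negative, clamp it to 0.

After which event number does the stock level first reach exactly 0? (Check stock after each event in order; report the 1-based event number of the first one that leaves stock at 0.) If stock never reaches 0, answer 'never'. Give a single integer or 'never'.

Answer: 13

Derivation:
Processing events:
Start: stock = 19
  Event 1 (sale 5): sell min(5,19)=5. stock: 19 - 5 = 14. total_sold = 5
  Event 2 (restock 16): 14 + 16 = 30
  Event 3 (sale 2): sell min(2,30)=2. stock: 30 - 2 = 28. total_sold = 7
  Event 4 (restock 39): 28 + 39 = 67
  Event 5 (adjust -6): 67 + -6 = 61
  Event 6 (restock 6): 61 + 6 = 67
  Event 7 (sale 19): sell min(19,67)=19. stock: 67 - 19 = 48. total_sold = 26
  Event 8 (restock 18): 48 + 18 = 66
  Event 9 (sale 19): sell min(19,66)=19. stock: 66 - 19 = 47. total_sold = 45
  Event 10 (sale 15): sell min(15,47)=15. stock: 47 - 15 = 32. total_sold = 60
  Event 11 (sale 16): sell min(16,32)=16. stock: 32 - 16 = 16. total_sold = 76
  Event 12 (sale 11): sell min(11,16)=11. stock: 16 - 11 = 5. total_sold = 87
  Event 13 (sale 5): sell min(5,5)=5. stock: 5 - 5 = 0. total_sold = 92
  Event 14 (return 2): 0 + 2 = 2
Final: stock = 2, total_sold = 92

First zero at event 13.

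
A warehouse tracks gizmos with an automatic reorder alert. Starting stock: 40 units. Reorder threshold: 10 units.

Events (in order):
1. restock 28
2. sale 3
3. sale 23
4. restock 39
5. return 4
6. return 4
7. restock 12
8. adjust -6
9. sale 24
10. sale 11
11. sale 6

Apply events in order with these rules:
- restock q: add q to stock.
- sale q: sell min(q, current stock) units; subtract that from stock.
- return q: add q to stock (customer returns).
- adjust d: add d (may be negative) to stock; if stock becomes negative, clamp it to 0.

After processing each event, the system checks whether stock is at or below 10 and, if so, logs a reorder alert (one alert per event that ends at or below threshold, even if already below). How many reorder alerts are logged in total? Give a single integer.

Processing events:
Start: stock = 40
  Event 1 (restock 28): 40 + 28 = 68
  Event 2 (sale 3): sell min(3,68)=3. stock: 68 - 3 = 65. total_sold = 3
  Event 3 (sale 23): sell min(23,65)=23. stock: 65 - 23 = 42. total_sold = 26
  Event 4 (restock 39): 42 + 39 = 81
  Event 5 (return 4): 81 + 4 = 85
  Event 6 (return 4): 85 + 4 = 89
  Event 7 (restock 12): 89 + 12 = 101
  Event 8 (adjust -6): 101 + -6 = 95
  Event 9 (sale 24): sell min(24,95)=24. stock: 95 - 24 = 71. total_sold = 50
  Event 10 (sale 11): sell min(11,71)=11. stock: 71 - 11 = 60. total_sold = 61
  Event 11 (sale 6): sell min(6,60)=6. stock: 60 - 6 = 54. total_sold = 67
Final: stock = 54, total_sold = 67

Checking against threshold 10:
  After event 1: stock=68 > 10
  After event 2: stock=65 > 10
  After event 3: stock=42 > 10
  After event 4: stock=81 > 10
  After event 5: stock=85 > 10
  After event 6: stock=89 > 10
  After event 7: stock=101 > 10
  After event 8: stock=95 > 10
  After event 9: stock=71 > 10
  After event 10: stock=60 > 10
  After event 11: stock=54 > 10
Alert events: []. Count = 0

Answer: 0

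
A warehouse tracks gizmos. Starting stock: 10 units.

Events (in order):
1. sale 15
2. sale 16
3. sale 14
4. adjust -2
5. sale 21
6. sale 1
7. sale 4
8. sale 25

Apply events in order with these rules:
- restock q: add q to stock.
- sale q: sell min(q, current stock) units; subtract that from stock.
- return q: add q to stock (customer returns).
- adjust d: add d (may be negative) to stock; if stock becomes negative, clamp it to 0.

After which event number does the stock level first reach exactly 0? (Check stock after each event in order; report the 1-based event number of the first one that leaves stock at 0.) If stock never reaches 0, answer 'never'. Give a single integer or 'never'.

Processing events:
Start: stock = 10
  Event 1 (sale 15): sell min(15,10)=10. stock: 10 - 10 = 0. total_sold = 10
  Event 2 (sale 16): sell min(16,0)=0. stock: 0 - 0 = 0. total_sold = 10
  Event 3 (sale 14): sell min(14,0)=0. stock: 0 - 0 = 0. total_sold = 10
  Event 4 (adjust -2): 0 + -2 = 0 (clamped to 0)
  Event 5 (sale 21): sell min(21,0)=0. stock: 0 - 0 = 0. total_sold = 10
  Event 6 (sale 1): sell min(1,0)=0. stock: 0 - 0 = 0. total_sold = 10
  Event 7 (sale 4): sell min(4,0)=0. stock: 0 - 0 = 0. total_sold = 10
  Event 8 (sale 25): sell min(25,0)=0. stock: 0 - 0 = 0. total_sold = 10
Final: stock = 0, total_sold = 10

First zero at event 1.

Answer: 1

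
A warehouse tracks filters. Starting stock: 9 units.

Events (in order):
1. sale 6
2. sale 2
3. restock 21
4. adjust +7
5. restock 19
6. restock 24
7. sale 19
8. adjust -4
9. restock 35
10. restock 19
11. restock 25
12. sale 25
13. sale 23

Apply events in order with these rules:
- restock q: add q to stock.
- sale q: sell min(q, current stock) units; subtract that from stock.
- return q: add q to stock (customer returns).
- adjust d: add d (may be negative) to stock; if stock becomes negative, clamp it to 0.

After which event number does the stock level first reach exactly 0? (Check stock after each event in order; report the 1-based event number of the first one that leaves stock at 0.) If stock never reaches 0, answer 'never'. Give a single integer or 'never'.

Answer: never

Derivation:
Processing events:
Start: stock = 9
  Event 1 (sale 6): sell min(6,9)=6. stock: 9 - 6 = 3. total_sold = 6
  Event 2 (sale 2): sell min(2,3)=2. stock: 3 - 2 = 1. total_sold = 8
  Event 3 (restock 21): 1 + 21 = 22
  Event 4 (adjust +7): 22 + 7 = 29
  Event 5 (restock 19): 29 + 19 = 48
  Event 6 (restock 24): 48 + 24 = 72
  Event 7 (sale 19): sell min(19,72)=19. stock: 72 - 19 = 53. total_sold = 27
  Event 8 (adjust -4): 53 + -4 = 49
  Event 9 (restock 35): 49 + 35 = 84
  Event 10 (restock 19): 84 + 19 = 103
  Event 11 (restock 25): 103 + 25 = 128
  Event 12 (sale 25): sell min(25,128)=25. stock: 128 - 25 = 103. total_sold = 52
  Event 13 (sale 23): sell min(23,103)=23. stock: 103 - 23 = 80. total_sold = 75
Final: stock = 80, total_sold = 75

Stock never reaches 0.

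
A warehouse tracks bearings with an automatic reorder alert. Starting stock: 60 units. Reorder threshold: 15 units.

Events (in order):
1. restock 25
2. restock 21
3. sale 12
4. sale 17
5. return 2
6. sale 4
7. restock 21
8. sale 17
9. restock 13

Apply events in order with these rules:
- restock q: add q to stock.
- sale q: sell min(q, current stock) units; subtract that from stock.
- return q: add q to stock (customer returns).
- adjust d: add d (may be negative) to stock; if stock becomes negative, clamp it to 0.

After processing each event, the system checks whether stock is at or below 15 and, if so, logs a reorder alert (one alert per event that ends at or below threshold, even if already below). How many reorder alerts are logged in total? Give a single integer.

Answer: 0

Derivation:
Processing events:
Start: stock = 60
  Event 1 (restock 25): 60 + 25 = 85
  Event 2 (restock 21): 85 + 21 = 106
  Event 3 (sale 12): sell min(12,106)=12. stock: 106 - 12 = 94. total_sold = 12
  Event 4 (sale 17): sell min(17,94)=17. stock: 94 - 17 = 77. total_sold = 29
  Event 5 (return 2): 77 + 2 = 79
  Event 6 (sale 4): sell min(4,79)=4. stock: 79 - 4 = 75. total_sold = 33
  Event 7 (restock 21): 75 + 21 = 96
  Event 8 (sale 17): sell min(17,96)=17. stock: 96 - 17 = 79. total_sold = 50
  Event 9 (restock 13): 79 + 13 = 92
Final: stock = 92, total_sold = 50

Checking against threshold 15:
  After event 1: stock=85 > 15
  After event 2: stock=106 > 15
  After event 3: stock=94 > 15
  After event 4: stock=77 > 15
  After event 5: stock=79 > 15
  After event 6: stock=75 > 15
  After event 7: stock=96 > 15
  After event 8: stock=79 > 15
  After event 9: stock=92 > 15
Alert events: []. Count = 0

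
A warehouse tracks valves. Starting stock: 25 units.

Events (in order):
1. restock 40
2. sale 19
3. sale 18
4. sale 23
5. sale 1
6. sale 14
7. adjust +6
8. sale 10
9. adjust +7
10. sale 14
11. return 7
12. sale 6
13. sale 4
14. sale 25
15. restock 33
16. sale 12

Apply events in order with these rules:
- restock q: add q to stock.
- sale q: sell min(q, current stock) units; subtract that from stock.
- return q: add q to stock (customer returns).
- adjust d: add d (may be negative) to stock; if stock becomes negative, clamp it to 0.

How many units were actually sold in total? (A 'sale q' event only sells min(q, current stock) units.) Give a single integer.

Answer: 97

Derivation:
Processing events:
Start: stock = 25
  Event 1 (restock 40): 25 + 40 = 65
  Event 2 (sale 19): sell min(19,65)=19. stock: 65 - 19 = 46. total_sold = 19
  Event 3 (sale 18): sell min(18,46)=18. stock: 46 - 18 = 28. total_sold = 37
  Event 4 (sale 23): sell min(23,28)=23. stock: 28 - 23 = 5. total_sold = 60
  Event 5 (sale 1): sell min(1,5)=1. stock: 5 - 1 = 4. total_sold = 61
  Event 6 (sale 14): sell min(14,4)=4. stock: 4 - 4 = 0. total_sold = 65
  Event 7 (adjust +6): 0 + 6 = 6
  Event 8 (sale 10): sell min(10,6)=6. stock: 6 - 6 = 0. total_sold = 71
  Event 9 (adjust +7): 0 + 7 = 7
  Event 10 (sale 14): sell min(14,7)=7. stock: 7 - 7 = 0. total_sold = 78
  Event 11 (return 7): 0 + 7 = 7
  Event 12 (sale 6): sell min(6,7)=6. stock: 7 - 6 = 1. total_sold = 84
  Event 13 (sale 4): sell min(4,1)=1. stock: 1 - 1 = 0. total_sold = 85
  Event 14 (sale 25): sell min(25,0)=0. stock: 0 - 0 = 0. total_sold = 85
  Event 15 (restock 33): 0 + 33 = 33
  Event 16 (sale 12): sell min(12,33)=12. stock: 33 - 12 = 21. total_sold = 97
Final: stock = 21, total_sold = 97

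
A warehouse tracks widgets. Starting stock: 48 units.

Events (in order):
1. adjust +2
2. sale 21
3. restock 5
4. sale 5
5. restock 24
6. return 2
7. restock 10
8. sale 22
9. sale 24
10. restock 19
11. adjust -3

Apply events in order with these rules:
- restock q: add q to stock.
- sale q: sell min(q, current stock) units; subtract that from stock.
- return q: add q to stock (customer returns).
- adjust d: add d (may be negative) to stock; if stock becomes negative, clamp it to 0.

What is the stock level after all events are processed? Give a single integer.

Processing events:
Start: stock = 48
  Event 1 (adjust +2): 48 + 2 = 50
  Event 2 (sale 21): sell min(21,50)=21. stock: 50 - 21 = 29. total_sold = 21
  Event 3 (restock 5): 29 + 5 = 34
  Event 4 (sale 5): sell min(5,34)=5. stock: 34 - 5 = 29. total_sold = 26
  Event 5 (restock 24): 29 + 24 = 53
  Event 6 (return 2): 53 + 2 = 55
  Event 7 (restock 10): 55 + 10 = 65
  Event 8 (sale 22): sell min(22,65)=22. stock: 65 - 22 = 43. total_sold = 48
  Event 9 (sale 24): sell min(24,43)=24. stock: 43 - 24 = 19. total_sold = 72
  Event 10 (restock 19): 19 + 19 = 38
  Event 11 (adjust -3): 38 + -3 = 35
Final: stock = 35, total_sold = 72

Answer: 35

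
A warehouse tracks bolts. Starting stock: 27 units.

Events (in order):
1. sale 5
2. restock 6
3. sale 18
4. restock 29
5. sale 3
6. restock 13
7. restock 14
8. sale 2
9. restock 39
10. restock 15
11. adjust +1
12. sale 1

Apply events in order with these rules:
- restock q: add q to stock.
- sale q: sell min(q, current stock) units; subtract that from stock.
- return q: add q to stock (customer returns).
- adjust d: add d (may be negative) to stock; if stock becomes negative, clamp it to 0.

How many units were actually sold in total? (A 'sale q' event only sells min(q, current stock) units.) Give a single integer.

Answer: 29

Derivation:
Processing events:
Start: stock = 27
  Event 1 (sale 5): sell min(5,27)=5. stock: 27 - 5 = 22. total_sold = 5
  Event 2 (restock 6): 22 + 6 = 28
  Event 3 (sale 18): sell min(18,28)=18. stock: 28 - 18 = 10. total_sold = 23
  Event 4 (restock 29): 10 + 29 = 39
  Event 5 (sale 3): sell min(3,39)=3. stock: 39 - 3 = 36. total_sold = 26
  Event 6 (restock 13): 36 + 13 = 49
  Event 7 (restock 14): 49 + 14 = 63
  Event 8 (sale 2): sell min(2,63)=2. stock: 63 - 2 = 61. total_sold = 28
  Event 9 (restock 39): 61 + 39 = 100
  Event 10 (restock 15): 100 + 15 = 115
  Event 11 (adjust +1): 115 + 1 = 116
  Event 12 (sale 1): sell min(1,116)=1. stock: 116 - 1 = 115. total_sold = 29
Final: stock = 115, total_sold = 29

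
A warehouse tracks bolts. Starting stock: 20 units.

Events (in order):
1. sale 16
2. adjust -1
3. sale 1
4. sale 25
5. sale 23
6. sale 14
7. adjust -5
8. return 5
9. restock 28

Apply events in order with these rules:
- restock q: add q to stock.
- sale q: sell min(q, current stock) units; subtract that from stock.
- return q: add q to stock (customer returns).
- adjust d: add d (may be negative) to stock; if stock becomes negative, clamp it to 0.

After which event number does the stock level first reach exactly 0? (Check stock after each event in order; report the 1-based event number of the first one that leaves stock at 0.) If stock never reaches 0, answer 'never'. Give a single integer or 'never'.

Processing events:
Start: stock = 20
  Event 1 (sale 16): sell min(16,20)=16. stock: 20 - 16 = 4. total_sold = 16
  Event 2 (adjust -1): 4 + -1 = 3
  Event 3 (sale 1): sell min(1,3)=1. stock: 3 - 1 = 2. total_sold = 17
  Event 4 (sale 25): sell min(25,2)=2. stock: 2 - 2 = 0. total_sold = 19
  Event 5 (sale 23): sell min(23,0)=0. stock: 0 - 0 = 0. total_sold = 19
  Event 6 (sale 14): sell min(14,0)=0. stock: 0 - 0 = 0. total_sold = 19
  Event 7 (adjust -5): 0 + -5 = 0 (clamped to 0)
  Event 8 (return 5): 0 + 5 = 5
  Event 9 (restock 28): 5 + 28 = 33
Final: stock = 33, total_sold = 19

First zero at event 4.

Answer: 4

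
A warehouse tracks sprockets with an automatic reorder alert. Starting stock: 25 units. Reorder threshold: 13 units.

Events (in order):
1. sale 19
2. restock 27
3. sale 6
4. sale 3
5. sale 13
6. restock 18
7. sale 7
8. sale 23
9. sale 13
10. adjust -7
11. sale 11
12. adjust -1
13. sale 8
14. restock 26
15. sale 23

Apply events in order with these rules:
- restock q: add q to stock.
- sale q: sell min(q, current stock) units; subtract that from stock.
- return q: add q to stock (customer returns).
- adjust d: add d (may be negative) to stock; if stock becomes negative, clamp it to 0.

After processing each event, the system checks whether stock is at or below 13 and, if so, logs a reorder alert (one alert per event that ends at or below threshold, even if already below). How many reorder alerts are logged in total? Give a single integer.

Answer: 9

Derivation:
Processing events:
Start: stock = 25
  Event 1 (sale 19): sell min(19,25)=19. stock: 25 - 19 = 6. total_sold = 19
  Event 2 (restock 27): 6 + 27 = 33
  Event 3 (sale 6): sell min(6,33)=6. stock: 33 - 6 = 27. total_sold = 25
  Event 4 (sale 3): sell min(3,27)=3. stock: 27 - 3 = 24. total_sold = 28
  Event 5 (sale 13): sell min(13,24)=13. stock: 24 - 13 = 11. total_sold = 41
  Event 6 (restock 18): 11 + 18 = 29
  Event 7 (sale 7): sell min(7,29)=7. stock: 29 - 7 = 22. total_sold = 48
  Event 8 (sale 23): sell min(23,22)=22. stock: 22 - 22 = 0. total_sold = 70
  Event 9 (sale 13): sell min(13,0)=0. stock: 0 - 0 = 0. total_sold = 70
  Event 10 (adjust -7): 0 + -7 = 0 (clamped to 0)
  Event 11 (sale 11): sell min(11,0)=0. stock: 0 - 0 = 0. total_sold = 70
  Event 12 (adjust -1): 0 + -1 = 0 (clamped to 0)
  Event 13 (sale 8): sell min(8,0)=0. stock: 0 - 0 = 0. total_sold = 70
  Event 14 (restock 26): 0 + 26 = 26
  Event 15 (sale 23): sell min(23,26)=23. stock: 26 - 23 = 3. total_sold = 93
Final: stock = 3, total_sold = 93

Checking against threshold 13:
  After event 1: stock=6 <= 13 -> ALERT
  After event 2: stock=33 > 13
  After event 3: stock=27 > 13
  After event 4: stock=24 > 13
  After event 5: stock=11 <= 13 -> ALERT
  After event 6: stock=29 > 13
  After event 7: stock=22 > 13
  After event 8: stock=0 <= 13 -> ALERT
  After event 9: stock=0 <= 13 -> ALERT
  After event 10: stock=0 <= 13 -> ALERT
  After event 11: stock=0 <= 13 -> ALERT
  After event 12: stock=0 <= 13 -> ALERT
  After event 13: stock=0 <= 13 -> ALERT
  After event 14: stock=26 > 13
  After event 15: stock=3 <= 13 -> ALERT
Alert events: [1, 5, 8, 9, 10, 11, 12, 13, 15]. Count = 9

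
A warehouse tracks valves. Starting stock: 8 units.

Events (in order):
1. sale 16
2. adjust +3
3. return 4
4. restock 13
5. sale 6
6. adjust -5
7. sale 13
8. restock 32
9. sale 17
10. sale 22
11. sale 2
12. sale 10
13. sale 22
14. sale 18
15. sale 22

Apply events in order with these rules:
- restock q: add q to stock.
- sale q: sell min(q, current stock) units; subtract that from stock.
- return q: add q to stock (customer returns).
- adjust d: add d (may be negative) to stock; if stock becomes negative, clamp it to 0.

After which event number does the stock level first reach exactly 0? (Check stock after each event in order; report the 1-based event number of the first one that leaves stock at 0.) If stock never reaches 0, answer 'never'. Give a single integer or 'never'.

Answer: 1

Derivation:
Processing events:
Start: stock = 8
  Event 1 (sale 16): sell min(16,8)=8. stock: 8 - 8 = 0. total_sold = 8
  Event 2 (adjust +3): 0 + 3 = 3
  Event 3 (return 4): 3 + 4 = 7
  Event 4 (restock 13): 7 + 13 = 20
  Event 5 (sale 6): sell min(6,20)=6. stock: 20 - 6 = 14. total_sold = 14
  Event 6 (adjust -5): 14 + -5 = 9
  Event 7 (sale 13): sell min(13,9)=9. stock: 9 - 9 = 0. total_sold = 23
  Event 8 (restock 32): 0 + 32 = 32
  Event 9 (sale 17): sell min(17,32)=17. stock: 32 - 17 = 15. total_sold = 40
  Event 10 (sale 22): sell min(22,15)=15. stock: 15 - 15 = 0. total_sold = 55
  Event 11 (sale 2): sell min(2,0)=0. stock: 0 - 0 = 0. total_sold = 55
  Event 12 (sale 10): sell min(10,0)=0. stock: 0 - 0 = 0. total_sold = 55
  Event 13 (sale 22): sell min(22,0)=0. stock: 0 - 0 = 0. total_sold = 55
  Event 14 (sale 18): sell min(18,0)=0. stock: 0 - 0 = 0. total_sold = 55
  Event 15 (sale 22): sell min(22,0)=0. stock: 0 - 0 = 0. total_sold = 55
Final: stock = 0, total_sold = 55

First zero at event 1.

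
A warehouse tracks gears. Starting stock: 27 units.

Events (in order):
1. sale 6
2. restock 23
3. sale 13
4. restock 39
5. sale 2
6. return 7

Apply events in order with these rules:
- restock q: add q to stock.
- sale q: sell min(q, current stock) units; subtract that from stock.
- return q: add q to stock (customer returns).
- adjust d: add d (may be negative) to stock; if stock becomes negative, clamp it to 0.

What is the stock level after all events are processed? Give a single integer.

Answer: 75

Derivation:
Processing events:
Start: stock = 27
  Event 1 (sale 6): sell min(6,27)=6. stock: 27 - 6 = 21. total_sold = 6
  Event 2 (restock 23): 21 + 23 = 44
  Event 3 (sale 13): sell min(13,44)=13. stock: 44 - 13 = 31. total_sold = 19
  Event 4 (restock 39): 31 + 39 = 70
  Event 5 (sale 2): sell min(2,70)=2. stock: 70 - 2 = 68. total_sold = 21
  Event 6 (return 7): 68 + 7 = 75
Final: stock = 75, total_sold = 21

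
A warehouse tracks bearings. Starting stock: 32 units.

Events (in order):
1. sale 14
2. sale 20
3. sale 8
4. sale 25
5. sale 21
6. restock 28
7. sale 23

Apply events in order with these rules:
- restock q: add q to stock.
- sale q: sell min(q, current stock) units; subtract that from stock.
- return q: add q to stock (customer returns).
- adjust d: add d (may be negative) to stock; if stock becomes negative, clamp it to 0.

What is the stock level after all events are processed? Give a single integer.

Processing events:
Start: stock = 32
  Event 1 (sale 14): sell min(14,32)=14. stock: 32 - 14 = 18. total_sold = 14
  Event 2 (sale 20): sell min(20,18)=18. stock: 18 - 18 = 0. total_sold = 32
  Event 3 (sale 8): sell min(8,0)=0. stock: 0 - 0 = 0. total_sold = 32
  Event 4 (sale 25): sell min(25,0)=0. stock: 0 - 0 = 0. total_sold = 32
  Event 5 (sale 21): sell min(21,0)=0. stock: 0 - 0 = 0. total_sold = 32
  Event 6 (restock 28): 0 + 28 = 28
  Event 7 (sale 23): sell min(23,28)=23. stock: 28 - 23 = 5. total_sold = 55
Final: stock = 5, total_sold = 55

Answer: 5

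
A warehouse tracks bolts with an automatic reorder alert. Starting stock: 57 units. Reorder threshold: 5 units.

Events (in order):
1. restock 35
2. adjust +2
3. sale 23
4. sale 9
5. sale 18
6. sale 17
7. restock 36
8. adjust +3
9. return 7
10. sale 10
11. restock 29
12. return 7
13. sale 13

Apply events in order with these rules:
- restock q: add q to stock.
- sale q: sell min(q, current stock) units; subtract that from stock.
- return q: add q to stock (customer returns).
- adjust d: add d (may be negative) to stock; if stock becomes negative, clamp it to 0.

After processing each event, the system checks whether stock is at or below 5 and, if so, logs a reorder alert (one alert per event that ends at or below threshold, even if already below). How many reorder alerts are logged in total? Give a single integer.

Answer: 0

Derivation:
Processing events:
Start: stock = 57
  Event 1 (restock 35): 57 + 35 = 92
  Event 2 (adjust +2): 92 + 2 = 94
  Event 3 (sale 23): sell min(23,94)=23. stock: 94 - 23 = 71. total_sold = 23
  Event 4 (sale 9): sell min(9,71)=9. stock: 71 - 9 = 62. total_sold = 32
  Event 5 (sale 18): sell min(18,62)=18. stock: 62 - 18 = 44. total_sold = 50
  Event 6 (sale 17): sell min(17,44)=17. stock: 44 - 17 = 27. total_sold = 67
  Event 7 (restock 36): 27 + 36 = 63
  Event 8 (adjust +3): 63 + 3 = 66
  Event 9 (return 7): 66 + 7 = 73
  Event 10 (sale 10): sell min(10,73)=10. stock: 73 - 10 = 63. total_sold = 77
  Event 11 (restock 29): 63 + 29 = 92
  Event 12 (return 7): 92 + 7 = 99
  Event 13 (sale 13): sell min(13,99)=13. stock: 99 - 13 = 86. total_sold = 90
Final: stock = 86, total_sold = 90

Checking against threshold 5:
  After event 1: stock=92 > 5
  After event 2: stock=94 > 5
  After event 3: stock=71 > 5
  After event 4: stock=62 > 5
  After event 5: stock=44 > 5
  After event 6: stock=27 > 5
  After event 7: stock=63 > 5
  After event 8: stock=66 > 5
  After event 9: stock=73 > 5
  After event 10: stock=63 > 5
  After event 11: stock=92 > 5
  After event 12: stock=99 > 5
  After event 13: stock=86 > 5
Alert events: []. Count = 0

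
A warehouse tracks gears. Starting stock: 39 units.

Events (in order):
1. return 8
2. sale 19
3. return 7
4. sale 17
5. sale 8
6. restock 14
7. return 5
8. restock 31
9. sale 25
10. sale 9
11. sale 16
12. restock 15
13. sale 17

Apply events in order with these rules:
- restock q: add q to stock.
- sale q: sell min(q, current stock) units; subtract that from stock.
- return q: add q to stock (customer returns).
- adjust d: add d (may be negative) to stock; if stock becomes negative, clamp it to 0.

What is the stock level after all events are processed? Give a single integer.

Processing events:
Start: stock = 39
  Event 1 (return 8): 39 + 8 = 47
  Event 2 (sale 19): sell min(19,47)=19. stock: 47 - 19 = 28. total_sold = 19
  Event 3 (return 7): 28 + 7 = 35
  Event 4 (sale 17): sell min(17,35)=17. stock: 35 - 17 = 18. total_sold = 36
  Event 5 (sale 8): sell min(8,18)=8. stock: 18 - 8 = 10. total_sold = 44
  Event 6 (restock 14): 10 + 14 = 24
  Event 7 (return 5): 24 + 5 = 29
  Event 8 (restock 31): 29 + 31 = 60
  Event 9 (sale 25): sell min(25,60)=25. stock: 60 - 25 = 35. total_sold = 69
  Event 10 (sale 9): sell min(9,35)=9. stock: 35 - 9 = 26. total_sold = 78
  Event 11 (sale 16): sell min(16,26)=16. stock: 26 - 16 = 10. total_sold = 94
  Event 12 (restock 15): 10 + 15 = 25
  Event 13 (sale 17): sell min(17,25)=17. stock: 25 - 17 = 8. total_sold = 111
Final: stock = 8, total_sold = 111

Answer: 8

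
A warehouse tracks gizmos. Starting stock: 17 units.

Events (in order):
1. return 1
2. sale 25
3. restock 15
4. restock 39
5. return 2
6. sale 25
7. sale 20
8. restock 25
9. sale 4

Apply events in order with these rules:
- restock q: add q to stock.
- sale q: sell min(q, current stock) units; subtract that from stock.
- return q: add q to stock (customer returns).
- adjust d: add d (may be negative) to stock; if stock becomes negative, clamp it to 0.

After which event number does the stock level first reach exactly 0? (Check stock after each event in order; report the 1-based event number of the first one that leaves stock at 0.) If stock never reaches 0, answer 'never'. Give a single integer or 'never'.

Processing events:
Start: stock = 17
  Event 1 (return 1): 17 + 1 = 18
  Event 2 (sale 25): sell min(25,18)=18. stock: 18 - 18 = 0. total_sold = 18
  Event 3 (restock 15): 0 + 15 = 15
  Event 4 (restock 39): 15 + 39 = 54
  Event 5 (return 2): 54 + 2 = 56
  Event 6 (sale 25): sell min(25,56)=25. stock: 56 - 25 = 31. total_sold = 43
  Event 7 (sale 20): sell min(20,31)=20. stock: 31 - 20 = 11. total_sold = 63
  Event 8 (restock 25): 11 + 25 = 36
  Event 9 (sale 4): sell min(4,36)=4. stock: 36 - 4 = 32. total_sold = 67
Final: stock = 32, total_sold = 67

First zero at event 2.

Answer: 2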